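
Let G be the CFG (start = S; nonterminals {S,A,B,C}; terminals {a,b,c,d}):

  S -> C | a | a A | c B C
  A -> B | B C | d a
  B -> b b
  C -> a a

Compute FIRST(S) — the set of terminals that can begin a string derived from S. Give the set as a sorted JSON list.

FIRST iteration:
[1]
  A via A→d a: +{d}
  B via B→b b: +{b}
  C via C→a a: +{a}
  S via S→C: +{a}
  S via S→c B C: +{c}
  FIRST[S]={a,c}  FIRST[A]={d}  FIRST[B]={b}  FIRST[C]={a}
[2]
  A via A→B: +{b}
  FIRST[S]={a,c}  FIRST[A]={b,d}  FIRST[B]={b}  FIRST[C]={a}
[3] (stable)
  FIRST[S]={a,c}  FIRST[A]={b,d}  FIRST[B]={b}  FIRST[C]={a}

FIRST(S) = ["a", "c"]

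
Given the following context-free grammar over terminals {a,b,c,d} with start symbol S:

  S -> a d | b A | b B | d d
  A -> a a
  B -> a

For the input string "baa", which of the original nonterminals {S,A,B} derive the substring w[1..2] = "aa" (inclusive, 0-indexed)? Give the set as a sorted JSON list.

Convert to CNF:
  S -> T0 T1 | T1 T1 | T2 A | T2 B
  A -> T0 T0
  B -> a
  T0 -> a
  T1 -> d
  T2 -> b

CYK table (by increasing span), restricted to cells inside w[1..2]:
  [1..1]={B,T0}  "a"  orig:{B}
  [2..2]={B,T0}  "a"  orig:{B}
  [1..2]={A}  "aa"

Original NTs in T[1,2] deriving "aa": ["A"]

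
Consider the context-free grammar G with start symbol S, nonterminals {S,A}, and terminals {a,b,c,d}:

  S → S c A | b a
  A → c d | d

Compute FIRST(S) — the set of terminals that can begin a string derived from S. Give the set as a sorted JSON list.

FIRST sets, iterate to fixpoint:
iter 1:
  A via A→c d: +{c}
  A via A→d: +{d}
  S via S→b a: +{b}
  FIRST(S)={b}  FIRST(A)={c,d}
iter 2: (stable)
  FIRST(S)={b}  FIRST(A)={c,d}

FIRST(S) = ["b"]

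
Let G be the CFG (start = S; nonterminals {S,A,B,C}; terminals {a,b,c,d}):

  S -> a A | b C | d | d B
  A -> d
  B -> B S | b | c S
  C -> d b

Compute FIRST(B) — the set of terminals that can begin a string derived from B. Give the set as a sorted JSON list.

Compute FIRST by fixpoint:
iter 1:
  A via A→d: +{d}
  B via B→b: +{b}
  B via B→c S: +{c}
  C via C→d b: +{d}
  S via S→a A: +{a}
  S via S→b C: +{b}
  S via S→d: +{d}
  FIRST(S)={a,b,d}  FIRST(A)={d}  FIRST(B)={b,c}  FIRST(C)={d}
iter 2: done
  FIRST(S)={a,b,d}  FIRST(A)={d}  FIRST(B)={b,c}  FIRST(C)={d}

FIRST(B) = ["b", "c"]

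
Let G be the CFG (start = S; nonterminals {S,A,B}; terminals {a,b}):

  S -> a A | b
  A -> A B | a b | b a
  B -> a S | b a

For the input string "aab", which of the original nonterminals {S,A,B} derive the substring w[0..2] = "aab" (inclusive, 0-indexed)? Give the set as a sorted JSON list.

CNF form of G:
  S -> T0 A | b
  A -> A B | T0 T1 | T1 T0
  B -> T0 S | T1 T0
  T0 -> a
  T1 -> b

Fill CYK table bottom-up (cells [i..j] with 0 ≤ i ≤ j ≤ 2 only):
  T[0,0] 'a' = {T0}  orig:{}
  T[1,1] 'a' = {T0}  orig:{}
  T[2,2] 'b' = {S,T1}  orig:{S}
  T[0,1] 'aa' = ∅
  T[1,2] 'ab' = {A,B}
  T[0,2] 'aab' = {S}

Original NTs in T[0,2] deriving "aab": ["S"]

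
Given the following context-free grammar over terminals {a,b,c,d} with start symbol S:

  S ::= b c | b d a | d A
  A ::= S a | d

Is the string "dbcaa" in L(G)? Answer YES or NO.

Convert to CNF:
  S -> T1 T2 | T1 X4 | T3 A
  A -> S T0 | d
  T0 -> a
  T1 -> b
  T2 -> c
  T3 -> d
  X4 -> T3 T0

CYK fill:
  T[0,0] 'd' = {A,T3}  orig:{A}
  T[1,1] 'b' = {T1}  orig:{}
  T[2,2] 'c' = {T2}  orig:{}
  T[3,3] 'a' = {T0}  orig:{}
  T[4,4] 'a' = {T0}  orig:{}
  T[0,1] 'db' = ∅
  T[1,2] 'bc' = {S}
  T[2,3] 'ca' = ∅
  T[3,4] 'aa' = ∅
  T[0,2] 'dbc' = ∅
  T[1,3] 'bca' = {A}
  T[2,4] 'caa' = ∅
  T[0,3] 'dbca' = {S}
  T[1,4] 'bcaa' = ∅
  T[0,4] 'dbcaa' = {A}

S ∉ T[0,4] ⇒ NO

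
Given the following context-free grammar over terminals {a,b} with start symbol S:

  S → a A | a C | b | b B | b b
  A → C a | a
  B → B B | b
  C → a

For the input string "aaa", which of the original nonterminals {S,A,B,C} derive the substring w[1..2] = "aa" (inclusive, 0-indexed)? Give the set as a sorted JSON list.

Convert to CNF:
  S -> T0 A | T0 C | T1 B | T1 T1 | b
  A -> C T0 | a
  B -> B B | b
  C -> a
  T0 -> a
  T1 -> b

CYK table (by increasing span) (cells [i..j] with 1 ≤ i ≤ j ≤ 2 only):
  T[1,1] 'a' = {A,C,T0}  orig:{A,C}
  T[2,2] 'a' = {A,C,T0}  orig:{A,C}
  T[1,2] 'aa' = {A,S}

Original NTs in T[1,2] deriving "aa": ["A", "S"]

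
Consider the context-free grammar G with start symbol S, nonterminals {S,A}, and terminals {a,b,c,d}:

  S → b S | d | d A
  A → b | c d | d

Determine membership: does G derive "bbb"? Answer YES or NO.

CNF form of G:
  S -> T1 A | T2 S | d
  A -> T0 T1 | b | d
  T0 -> c
  T1 -> d
  T2 -> b

CYK fill:
  cell(0,0) b: {A,T2}  orig:{A}
  cell(1,1) b: {A,T2}  orig:{A}
  cell(2,2) b: {A,T2}  orig:{A}
  cell(0,1) bb: ∅
  cell(1,2) bb: ∅
  cell(0,2) bbb: ∅

S ∉ T[0,2] ⇒ NO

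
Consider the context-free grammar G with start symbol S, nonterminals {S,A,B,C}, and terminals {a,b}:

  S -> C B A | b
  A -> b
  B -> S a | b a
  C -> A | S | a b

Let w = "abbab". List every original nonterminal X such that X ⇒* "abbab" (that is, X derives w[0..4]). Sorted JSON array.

CNF form of G:
  S -> C X3 | b
  A -> b
  B -> S T0 | T1 T0
  C -> C X2 | T0 T1 | b
  T0 -> a
  T1 -> b
  X2 -> B A
  X3 -> B A

CYK fill, restricted to cells inside w[0..4]:
  [0..0]={T0}  "a"  orig:{}
  [1..1]={A,C,S,T1}  "b"  orig:{A,C,S}
  [2..2]={A,C,S,T1}  "b"  orig:{A,C,S}
  [3..3]={T0}  "a"  orig:{}
  [4..4]={A,C,S,T1}  "b"  orig:{A,C,S}
  [0..1]={C}  "ab"
  [1..2]=∅  "bb"
  [2..3]={B}  "ba"
  [3..4]={C}  "ab"
  [0..2]=∅  "abb"
  [1..3]=∅  "bba"
  [2..4]={X2,X3}  "bab"  orig:{}
  [0..3]=∅  "abba"
  [1..4]={C,S}  "bbab"
  [0..4]={C,S}  "abbab"

Original NTs in T[0,4] deriving "abbab": ["C", "S"]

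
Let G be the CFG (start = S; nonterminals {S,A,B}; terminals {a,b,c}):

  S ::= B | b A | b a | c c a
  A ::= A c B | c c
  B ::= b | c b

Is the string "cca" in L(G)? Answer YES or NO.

CNF form of G:
  S -> T0 T1 | T0 X4 | T1 A | T1 T2 | b
  A -> A X3 | T0 T0
  B -> T0 T1 | b
  T0 -> c
  T1 -> b
  T2 -> a
  X3 -> T0 B
  X4 -> T0 T2

CYK table (by increasing span):
  [0..0]={T0}  "c"  orig:{}
  [1..1]={T0}  "c"  orig:{}
  [2..2]={T2}  "a"  orig:{}
  [0..1]={A}  "cc"
  [1..2]={X4}  "ca"  orig:{}
  [0..2]={S}  "cca"

S ∈ T[0,2] ⇒ YES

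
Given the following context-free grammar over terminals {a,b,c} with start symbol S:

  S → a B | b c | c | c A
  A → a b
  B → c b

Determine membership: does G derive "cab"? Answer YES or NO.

Convert to CNF:
  S -> T0 B | T1 T2 | T2 A | c
  A -> T0 T1
  B -> T2 T1
  T0 -> a
  T1 -> b
  T2 -> c

CYK fill:
  [0..0]={S,T2}  "c"  orig:{S}
  [1..1]={T0}  "a"  orig:{}
  [2..2]={T1}  "b"  orig:{}
  [0..1]=∅  "ca"
  [1..2]={A}  "ab"
  [0..2]={S}  "cab"

S ∈ T[0,2] ⇒ YES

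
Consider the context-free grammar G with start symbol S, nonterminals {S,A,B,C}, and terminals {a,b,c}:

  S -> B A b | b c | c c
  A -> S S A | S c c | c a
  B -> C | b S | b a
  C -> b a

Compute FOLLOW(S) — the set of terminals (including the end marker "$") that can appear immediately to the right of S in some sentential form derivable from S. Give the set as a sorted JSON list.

FIRST iteration:
iter 1:
  A via A→c a: +{c}
  B via B→b S: +{b}
  C via C→b a: +{b}
  S via S→B A b: +{b}
  S via S→c c: +{c}
  FIRST(S)={b,c}  FIRST(A)={c}  FIRST(B)={b}  FIRST(C)={b}
iter 2:
  A via A→S S A: +{b}
  FIRST(S)={b,c}  FIRST(A)={b,c}  FIRST(B)={b}  FIRST(C)={b}
iter 3: done
  FIRST(S)={b,c}  FIRST(A)={b,c}  FIRST(B)={b}  FIRST(C)={b}

FOLLOW sets:
FOLLOW(S) := {$}
pass 1:
  A→S S A: FOLLOW(S) ⊇ FIRST(S) = {b,c}; new: +{b,c}
  S→B A b: FOLLOW(B) ⊇ FIRST(A) = {b,c}; new: +{b,c}
  S→B A b: FOLLOW(A) ⊇ FIRST(b) = {b}; new: +{b}
  FOLLOW[S]={$,b,c}  FOLLOW[A]={b}  FOLLOW[B]={b,c}  FOLLOW[C]={}
pass 2:
  B→C: FOLLOW(C) ⊇ FOLLOW(B) ⊇ {b,c}; new: +{b,c}
  FOLLOW[S]={$,b,c}  FOLLOW[A]={b}  FOLLOW[B]={b,c}  FOLLOW[C]={b,c}
pass 3: — fixpoint
  FOLLOW[S]={$,b,c}  FOLLOW[A]={b}  FOLLOW[B]={b,c}  FOLLOW[C]={b,c}

FOLLOW(S) = ["$", "b", "c"]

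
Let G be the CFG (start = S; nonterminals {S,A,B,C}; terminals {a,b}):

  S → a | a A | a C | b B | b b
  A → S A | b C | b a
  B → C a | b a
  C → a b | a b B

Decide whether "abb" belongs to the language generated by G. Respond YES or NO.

CNF form of G:
  S -> T0 B | T0 T0 | T1 A | T1 C | a
  A -> S A | T0 C | T0 T1
  B -> C T1 | T0 T1
  C -> T1 T0 | T1 X2
  T0 -> b
  T1 -> a
  X2 -> T0 B

CYK table (by increasing span):
  cell(0,0) a: {S,T1}  orig:{S}
  cell(1,1) b: {T0}  orig:{}
  cell(2,2) b: {T0}  orig:{}
  cell(0,1) ab: {C}
  cell(1,2) bb: {S}
  cell(0,2) abb: ∅

S ∉ T[0,2] ⇒ NO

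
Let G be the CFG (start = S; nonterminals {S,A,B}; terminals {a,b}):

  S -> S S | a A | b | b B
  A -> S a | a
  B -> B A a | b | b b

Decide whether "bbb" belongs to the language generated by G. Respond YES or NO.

CNF form of G:
  S -> S S | T0 A | T1 B | b
  A -> S T0 | a
  B -> B X2 | T1 T1 | b
  T0 -> a
  T1 -> b
  X2 -> A T0

CYK fill:
  [0..0]={B,S,T1}  "b"  orig:{B,S}
  [1..1]={B,S,T1}  "b"  orig:{B,S}
  [2..2]={B,S,T1}  "b"  orig:{B,S}
  [0..1]={B,S}  "bb"
  [1..2]={B,S}  "bb"
  [0..2]={S}  "bbb"

S ∈ T[0,2] ⇒ YES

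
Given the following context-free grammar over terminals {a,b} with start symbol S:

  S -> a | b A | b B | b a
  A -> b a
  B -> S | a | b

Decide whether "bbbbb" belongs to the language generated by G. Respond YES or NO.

Convert to CNF:
  S -> T0 A | T0 B | T0 T1 | a
  A -> T0 T1
  B -> T0 A | T0 B | T0 T1 | a | b
  T0 -> b
  T1 -> a

Fill CYK table bottom-up:
  T[0,0] 'b' = {B,T0}  orig:{B}
  T[1,1] 'b' = {B,T0}  orig:{B}
  T[2,2] 'b' = {B,T0}  orig:{B}
  T[3,3] 'b' = {B,T0}  orig:{B}
  T[4,4] 'b' = {B,T0}  orig:{B}
  T[0,1] 'bb' = {B,S}
  T[1,2] 'bb' = {B,S}
  T[2,3] 'bb' = {B,S}
  T[3,4] 'bb' = {B,S}
  T[0,2] 'bbb' = {B,S}
  T[1,3] 'bbb' = {B,S}
  T[2,4] 'bbb' = {B,S}
  T[0,3] 'bbbb' = {B,S}
  T[1,4] 'bbbb' = {B,S}
  T[0,4] 'bbbbb' = {B,S}

S ∈ T[0,4] ⇒ YES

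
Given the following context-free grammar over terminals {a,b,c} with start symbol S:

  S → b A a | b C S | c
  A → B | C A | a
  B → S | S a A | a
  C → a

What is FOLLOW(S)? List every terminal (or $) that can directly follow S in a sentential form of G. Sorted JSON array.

FIRST sets, iterate to fixpoint:
pass 1:
  A via A→a: +{a}
  B via B→a: +{a}
  C via C→a: +{a}
  S via S→b A a: +{b}
  S via S→c: +{c}
  S: {b,c}  A: {a}  B: {a}  C: {a}
pass 2:
  B via B→S: +{b,c}
  S: {b,c}  A: {a}  B: {a,b,c}  C: {a}
pass 3:
  A via A→B: +{b,c}
  S: {b,c}  A: {a,b,c}  B: {a,b,c}  C: {a}
pass 4: (stable)
  S: {b,c}  A: {a,b,c}  B: {a,b,c}  C: {a}

FOLLOW iteration:
FOLLOW(S) := {$}
[1]
  A→C A: FOLLOW(C) ⊇ FIRST(A) = {a,b,c}; new: +{a,b,c}
  B→S a A: FOLLOW(S) ⊇ FIRST(a) = {a}; new: +{a}
  S→b A a: FOLLOW(A) ⊇ FIRST(a) = {a}; new: +{a}
  S: {$,a}  A: {a}  B: {}  C: {a,b,c}
[2]
  A→B: FOLLOW(B) ⊇ FOLLOW(A) ⊇ {a}; new: +{a}
  S: {$,a}  A: {a}  B: {a}  C: {a,b,c}
[3] (stable)
  S: {$,a}  A: {a}  B: {a}  C: {a,b,c}

FOLLOW(S) = ["$", "a"]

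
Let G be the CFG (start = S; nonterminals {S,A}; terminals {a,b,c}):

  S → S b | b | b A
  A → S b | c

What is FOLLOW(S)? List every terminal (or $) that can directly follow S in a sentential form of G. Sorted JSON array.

FIRST iteration:
pass 1:
  A via A→c: +{c}
  S via S→b: +{b}
  S: {b}  A: {c}
pass 2:
  A via A→S b: +{b}
  S: {b}  A: {b,c}
pass 3: (no change)
  S: {b}  A: {b,c}

FOLLOW sets:
FOLLOW(S) := {$}
[1]
  A→S b: FOLLOW(S) ⊇ FIRST(b) = {b}; new: +{b}
  S→b A: FOLLOW(A) ⊇ FOLLOW(S) ⊇ {$,b}; new: +{$,b}
  FOLLOW[S]={$,b}  FOLLOW[A]={$,b}
[2] (no change)
  FOLLOW[S]={$,b}  FOLLOW[A]={$,b}

FOLLOW(S) = ["$", "b"]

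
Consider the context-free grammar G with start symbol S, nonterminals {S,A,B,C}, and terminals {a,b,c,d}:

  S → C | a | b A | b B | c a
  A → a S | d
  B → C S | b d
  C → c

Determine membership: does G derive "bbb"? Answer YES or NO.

CNF form of G:
  S -> T1 A | T1 B | T3 T0 | a | c
  A -> T0 S | d
  B -> C S | T1 T2
  C -> c
  T0 -> a
  T1 -> b
  T2 -> d
  T3 -> c

CYK table (by increasing span):
  [0..0]={T1}  "b"  orig:{}
  [1..1]={T1}  "b"  orig:{}
  [2..2]={T1}  "b"  orig:{}
  [0..1]=∅  "bb"
  [1..2]=∅  "bb"
  [0..2]=∅  "bbb"

S ∉ T[0,2] ⇒ NO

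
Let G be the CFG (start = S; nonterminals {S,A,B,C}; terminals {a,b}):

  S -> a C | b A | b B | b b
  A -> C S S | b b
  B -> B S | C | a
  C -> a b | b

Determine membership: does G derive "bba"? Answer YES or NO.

CNF form of G:
  S -> T0 A | T0 B | T0 T0 | T1 C
  A -> C X2 | T0 T0
  B -> B S | T1 T0 | a | b
  C -> T1 T0 | b
  T0 -> b
  T1 -> a
  X2 -> S S

CYK table (by increasing span):
  [0..0]={B,C,T0}  "b"  orig:{B,C}
  [1..1]={B,C,T0}  "b"  orig:{B,C}
  [2..2]={B,T1}  "a"  orig:{B}
  [0..1]={A,S}  "bb"
  [1..2]={S}  "ba"
  [0..2]={B}  "bba"

S ∉ T[0,2] ⇒ NO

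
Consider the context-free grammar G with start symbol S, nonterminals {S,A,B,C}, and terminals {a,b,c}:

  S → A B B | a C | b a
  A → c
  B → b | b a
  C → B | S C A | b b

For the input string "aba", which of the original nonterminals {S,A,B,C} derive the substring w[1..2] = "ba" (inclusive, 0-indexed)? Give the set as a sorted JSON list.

Convert to CNF:
  S -> A X3 | T0 T1 | T1 C
  A -> c
  B -> T0 T1 | b
  C -> S X2 | T0 T0 | T0 T1 | b
  T0 -> b
  T1 -> a
  X2 -> C A
  X3 -> B B

CYK fill — only the sub-triangle for w[1..2]:
  T[1,1] 'b' = {B,C,T0}  orig:{B,C}
  T[2,2] 'a' = {T1}  orig:{}
  T[1,2] 'ba' = {B,C,S}

Original NTs in T[1,2] deriving "ba": ["B", "C", "S"]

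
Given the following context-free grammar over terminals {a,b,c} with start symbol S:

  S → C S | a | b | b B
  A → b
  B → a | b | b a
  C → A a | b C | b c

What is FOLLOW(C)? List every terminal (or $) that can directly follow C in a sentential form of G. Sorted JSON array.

FIRST sets, iterate to fixpoint:
round 1:
  A via A→b: +{b}
  B via B→a: +{a}
  B via B→b: +{b}
  C via C→A a: +{b}
  S via S→C S: +{b}
  S via S→a: +{a}
  FIRST[S]={a,b}  FIRST[A]={b}  FIRST[B]={a,b}  FIRST[C]={b}
round 2: done
  FIRST[S]={a,b}  FIRST[A]={b}  FIRST[B]={a,b}  FIRST[C]={b}

Compute FOLLOW by fixpoint:
initialize: $ ∈ FOLLOW(S)
[1]
  C→A a: FOLLOW(A) ⊇ FIRST(a) = {a}; new: +{a}
  S→C S: FOLLOW(C) ⊇ FIRST(S) = {a,b}; new: +{a,b}
  S→b B: FOLLOW(B) ⊇ FOLLOW(S) ⊇ {$}; new: +{$}
  FOLLOW(S)={$}  FOLLOW(A)={a}  FOLLOW(B)={$}  FOLLOW(C)={a,b}
[2] done
  FOLLOW(S)={$}  FOLLOW(A)={a}  FOLLOW(B)={$}  FOLLOW(C)={a,b}

FOLLOW(C) = ["a", "b"]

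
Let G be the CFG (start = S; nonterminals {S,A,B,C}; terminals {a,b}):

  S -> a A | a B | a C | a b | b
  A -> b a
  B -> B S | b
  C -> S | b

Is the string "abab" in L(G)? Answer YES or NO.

Convert to CNF:
  S -> T1 A | T1 B | T1 C | T1 T0 | b
  A -> T0 T1
  B -> B S | b
  C -> T1 A | T1 B | T1 C | T1 T0 | b
  T0 -> b
  T1 -> a

CYK fill:
  T[0,0] 'a' = {T1}  orig:{}
  T[1,1] 'b' = {B,C,S,T0}  orig:{B,C,S}
  T[2,2] 'a' = {T1}  orig:{}
  T[3,3] 'b' = {B,C,S,T0}  orig:{B,C,S}
  T[0,1] 'ab' = {C,S}
  T[1,2] 'ba' = {A}
  T[2,3] 'ab' = {C,S}
  T[0,2] 'aba' = {C,S}
  T[1,3] 'bab' = {B}
  T[0,3] 'abab' = {C,S}

S ∈ T[0,3] ⇒ YES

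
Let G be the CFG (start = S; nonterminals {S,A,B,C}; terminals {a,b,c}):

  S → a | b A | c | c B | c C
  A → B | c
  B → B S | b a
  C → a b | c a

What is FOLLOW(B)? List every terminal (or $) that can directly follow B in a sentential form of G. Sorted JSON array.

FIRST iteration:
iter 1:
  A via A→c: +{c}
  B via B→b a: +{b}
  C via C→a b: +{a}
  C via C→c a: +{c}
  S via S→a: +{a}
  S via S→b A: +{b}
  S via S→c: +{c}
  FIRST(S)={a,b,c}  FIRST(A)={c}  FIRST(B)={b}  FIRST(C)={a,c}
iter 2:
  A via A→B: +{b}
  FIRST(S)={a,b,c}  FIRST(A)={b,c}  FIRST(B)={b}  FIRST(C)={a,c}
iter 3: (stable)
  FIRST(S)={a,b,c}  FIRST(A)={b,c}  FIRST(B)={b}  FIRST(C)={a,c}

FOLLOW iteration:
initialize: $ ∈ FOLLOW(S)
pass 1:
  B→B S: FOLLOW(B) ⊇ FIRST(S) = {a,b,c}; new: +{a,b,c}
  B→B S: FOLLOW(S) ⊇ FOLLOW(B) ⊇ {a,b,c}; new: +{a,b,c}
  S→b A: FOLLOW(A) ⊇ FOLLOW(S) ⊇ {$,a,b,c}; new: +{$,a,b,c}
  S→c B: FOLLOW(B) ⊇ FOLLOW(S) ⊇ {$,a,b,c}; new: +{$}
  S→c C: FOLLOW(C) ⊇ FOLLOW(S) ⊇ {$,a,b,c}; new: +{$,a,b,c}
  S: {$,a,b,c}  A: {$,a,b,c}  B: {$,a,b,c}  C: {$,a,b,c}
pass 2: done
  S: {$,a,b,c}  A: {$,a,b,c}  B: {$,a,b,c}  C: {$,a,b,c}

FOLLOW(B) = ["$", "a", "b", "c"]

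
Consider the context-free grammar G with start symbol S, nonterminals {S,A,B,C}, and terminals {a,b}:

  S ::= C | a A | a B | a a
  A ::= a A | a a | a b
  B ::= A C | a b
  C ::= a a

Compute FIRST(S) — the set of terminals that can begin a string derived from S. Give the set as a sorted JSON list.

FIRST sets, iterate to fixpoint:
pass 1:
  A via A→a A: +{a}
  B via B→A C: +{a}
  C via C→a a: +{a}
  S via S→C: +{a}
  FIRST[S]={a}  FIRST[A]={a}  FIRST[B]={a}  FIRST[C]={a}
pass 2: done
  FIRST[S]={a}  FIRST[A]={a}  FIRST[B]={a}  FIRST[C]={a}

FIRST(S) = ["a"]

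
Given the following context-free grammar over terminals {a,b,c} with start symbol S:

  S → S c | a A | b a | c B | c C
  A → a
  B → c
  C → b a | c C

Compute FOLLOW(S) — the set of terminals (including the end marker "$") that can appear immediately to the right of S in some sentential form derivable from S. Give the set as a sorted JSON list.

FIRST sets, iterate to fixpoint:
iter 1:
  A via A→a: +{a}
  B via B→c: +{c}
  C via C→b a: +{b}
  C via C→c C: +{c}
  S via S→a A: +{a}
  S via S→b a: +{b}
  S via S→c B: +{c}
  S: {a,b,c}  A: {a}  B: {c}  C: {b,c}
iter 2: (stable)
  S: {a,b,c}  A: {a}  B: {c}  C: {b,c}

FOLLOW iteration:
initialize: $ ∈ FOLLOW(S)
[1]
  S→S c: FOLLOW(S) ⊇ FIRST(c) = {c}; new: +{c}
  S→a A: FOLLOW(A) ⊇ FOLLOW(S) ⊇ {$,c}; new: +{$,c}
  S→c B: FOLLOW(B) ⊇ FOLLOW(S) ⊇ {$,c}; new: +{$,c}
  S→c C: FOLLOW(C) ⊇ FOLLOW(S) ⊇ {$,c}; new: +{$,c}
  S: {$,c}  A: {$,c}  B: {$,c}  C: {$,c}
[2] (stable)
  S: {$,c}  A: {$,c}  B: {$,c}  C: {$,c}

FOLLOW(S) = ["$", "c"]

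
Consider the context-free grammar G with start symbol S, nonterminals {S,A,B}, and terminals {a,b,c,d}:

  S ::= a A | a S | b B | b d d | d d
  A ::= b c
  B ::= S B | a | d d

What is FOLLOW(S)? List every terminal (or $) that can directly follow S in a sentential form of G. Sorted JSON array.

FIRST iteration:
pass 1:
  A via A→b c: +{b}
  B via B→a: +{a}
  B via B→d d: +{d}
  S via S→a A: +{a}
  S via S→b B: +{b}
  S via S→d d: +{d}
  FIRST[S]={a,b,d}  FIRST[A]={b}  FIRST[B]={a,d}
pass 2:
  B via B→S B: +{b}
  FIRST[S]={a,b,d}  FIRST[A]={b}  FIRST[B]={a,b,d}
pass 3: (no change)
  FIRST[S]={a,b,d}  FIRST[A]={b}  FIRST[B]={a,b,d}

FOLLOW sets:
initialize: $ ∈ FOLLOW(S)
[1]
  B→S B: FOLLOW(S) ⊇ FIRST(B) = {a,b,d}; new: +{a,b,d}
  S→a A: FOLLOW(A) ⊇ FOLLOW(S) ⊇ {$,a,b,d}; new: +{$,a,b,d}
  S→b B: FOLLOW(B) ⊇ FOLLOW(S) ⊇ {$,a,b,d}; new: +{$,a,b,d}
  FOLLOW[S]={$,a,b,d}  FOLLOW[A]={$,a,b,d}  FOLLOW[B]={$,a,b,d}
[2] (no change)
  FOLLOW[S]={$,a,b,d}  FOLLOW[A]={$,a,b,d}  FOLLOW[B]={$,a,b,d}

FOLLOW(S) = ["$", "a", "b", "d"]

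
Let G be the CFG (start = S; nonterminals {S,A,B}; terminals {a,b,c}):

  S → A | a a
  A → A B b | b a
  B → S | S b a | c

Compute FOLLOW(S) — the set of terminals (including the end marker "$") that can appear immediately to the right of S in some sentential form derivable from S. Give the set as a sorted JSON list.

Compute FIRST by fixpoint:
round 1:
  A via A→b a: +{b}
  B via B→c: +{c}
  S via S→A: +{b}
  S via S→a a: +{a}
  FIRST(S)={a,b}  FIRST(A)={b}  FIRST(B)={c}
round 2:
  B via B→S: +{a,b}
  FIRST(S)={a,b}  FIRST(A)={b}  FIRST(B)={a,b,c}
round 3: (no change)
  FIRST(S)={a,b}  FIRST(A)={b}  FIRST(B)={a,b,c}

Compute FOLLOW by fixpoint:
seed FOLLOW(S) with $
pass 1:
  A→A B b: FOLLOW(A) ⊇ FIRST(B) = {a,b,c}; new: +{a,b,c}
  A→A B b: FOLLOW(B) ⊇ FIRST(b) = {b}; new: +{b}
  B→S: FOLLOW(S) ⊇ FOLLOW(B) ⊇ {b}; new: +{b}
  S→A: FOLLOW(A) ⊇ FOLLOW(S) ⊇ {$,b}; new: +{$}
  FOLLOW(S)={$,b}  FOLLOW(A)={$,a,b,c}  FOLLOW(B)={b}
pass 2: (stable)
  FOLLOW(S)={$,b}  FOLLOW(A)={$,a,b,c}  FOLLOW(B)={b}

FOLLOW(S) = ["$", "b"]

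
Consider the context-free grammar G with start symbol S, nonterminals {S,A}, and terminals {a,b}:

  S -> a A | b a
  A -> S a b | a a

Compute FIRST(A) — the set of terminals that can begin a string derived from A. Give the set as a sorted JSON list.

FIRST sets, iterate to fixpoint:
round 1:
  A via A→a a: +{a}
  S via S→a A: +{a}
  S via S→b a: +{b}
  FIRST(S)={a,b}  FIRST(A)={a}
round 2:
  A via A→S a b: +{b}
  FIRST(S)={a,b}  FIRST(A)={a,b}
round 3: — fixpoint
  FIRST(S)={a,b}  FIRST(A)={a,b}

FIRST(A) = ["a", "b"]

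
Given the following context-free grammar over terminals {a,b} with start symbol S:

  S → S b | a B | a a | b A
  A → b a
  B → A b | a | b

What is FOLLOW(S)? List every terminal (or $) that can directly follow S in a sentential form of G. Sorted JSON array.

FIRST sets, iterate to fixpoint:
pass 1:
  A via A→b a: +{b}
  B via B→A b: +{b}
  B via B→a: +{a}
  S via S→a B: +{a}
  S via S→b A: +{b}
  S: {a,b}  A: {b}  B: {a,b}
pass 2: (stable)
  S: {a,b}  A: {b}  B: {a,b}

Compute FOLLOW by fixpoint:
seed FOLLOW(S) with $
pass 1:
  B→A b: FOLLOW(A) ⊇ FIRST(b) = {b}; new: +{b}
  S→S b: FOLLOW(S) ⊇ FIRST(b) = {b}; new: +{b}
  S→a B: FOLLOW(B) ⊇ FOLLOW(S) ⊇ {$,b}; new: +{$,b}
  S→b A: FOLLOW(A) ⊇ FOLLOW(S) ⊇ {$,b}; new: +{$}
  FOLLOW[S]={$,b}  FOLLOW[A]={$,b}  FOLLOW[B]={$,b}
pass 2: (no change)
  FOLLOW[S]={$,b}  FOLLOW[A]={$,b}  FOLLOW[B]={$,b}

FOLLOW(S) = ["$", "b"]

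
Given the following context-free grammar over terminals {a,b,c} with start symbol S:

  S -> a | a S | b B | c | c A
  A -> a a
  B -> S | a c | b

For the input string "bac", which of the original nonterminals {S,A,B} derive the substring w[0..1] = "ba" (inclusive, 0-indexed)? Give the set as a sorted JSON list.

CNF form of G:
  S -> T0 S | T1 A | T2 B | a | c
  A -> T0 T0
  B -> T0 S | T0 T1 | T1 A | T2 B | a | b | c
  T0 -> a
  T1 -> c
  T2 -> b

CYK fill — only the sub-triangle for w[0..1]:
  [0..0]={B,T2}  "b"  orig:{B}
  [1..1]={B,S,T0}  "a"  orig:{B,S}
  [0..1]={B,S}  "ba"

Original NTs in T[0,1] deriving "ba": ["B", "S"]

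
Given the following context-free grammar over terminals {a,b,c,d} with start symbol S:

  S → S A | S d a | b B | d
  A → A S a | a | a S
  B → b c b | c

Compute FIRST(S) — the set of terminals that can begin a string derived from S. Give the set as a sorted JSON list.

Compute FIRST by fixpoint:
round 1:
  A via A→a: +{a}
  B via B→b c b: +{b}
  B via B→c: +{c}
  S via S→b B: +{b}
  S via S→d: +{d}
  FIRST(S)={b,d}  FIRST(A)={a}  FIRST(B)={b,c}
round 2: (stable)
  FIRST(S)={b,d}  FIRST(A)={a}  FIRST(B)={b,c}

FIRST(S) = ["b", "d"]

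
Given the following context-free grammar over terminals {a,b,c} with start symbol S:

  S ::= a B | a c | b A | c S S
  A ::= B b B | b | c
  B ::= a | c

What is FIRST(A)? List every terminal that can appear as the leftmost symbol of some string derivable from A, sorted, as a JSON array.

Compute FIRST by fixpoint:
[1]
  A via A→b: +{b}
  A via A→c: +{c}
  B via B→a: +{a}
  B via B→c: +{c}
  S via S→a B: +{a}
  S via S→b A: +{b}
  S via S→c S S: +{c}
  FIRST[S]={a,b,c}  FIRST[A]={b,c}  FIRST[B]={a,c}
[2]
  A via A→B b B: +{a}
  FIRST[S]={a,b,c}  FIRST[A]={a,b,c}  FIRST[B]={a,c}
[3] (no change)
  FIRST[S]={a,b,c}  FIRST[A]={a,b,c}  FIRST[B]={a,c}

FIRST(A) = ["a", "b", "c"]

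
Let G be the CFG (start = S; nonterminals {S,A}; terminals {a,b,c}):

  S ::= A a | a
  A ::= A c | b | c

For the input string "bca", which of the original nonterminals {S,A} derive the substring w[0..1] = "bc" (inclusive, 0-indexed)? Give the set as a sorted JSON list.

CNF form of G:
  S -> A T1 | a
  A -> A T0 | b | c
  T0 -> c
  T1 -> a

Fill CYK table bottom-up, restricted to cells inside w[0..1]:
  [0..0]={A}  "b"
  [1..1]={A,T0}  "c"  orig:{A}
  [0..1]={A}  "bc"

Original NTs in T[0,1] deriving "bc": ["A"]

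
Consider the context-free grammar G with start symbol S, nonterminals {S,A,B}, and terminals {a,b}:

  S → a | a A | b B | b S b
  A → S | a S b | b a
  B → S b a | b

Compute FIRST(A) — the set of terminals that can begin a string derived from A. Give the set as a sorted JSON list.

FIRST iteration:
[1]
  A via A→a S b: +{a}
  A via A→b a: +{b}
  B via B→b: +{b}
  S via S→a: +{a}
  S via S→b B: +{b}
  S: {a,b}  A: {a,b}  B: {b}
[2]
  B via B→S b a: +{a}
  S: {a,b}  A: {a,b}  B: {a,b}
[3] (no change)
  S: {a,b}  A: {a,b}  B: {a,b}

FIRST(A) = ["a", "b"]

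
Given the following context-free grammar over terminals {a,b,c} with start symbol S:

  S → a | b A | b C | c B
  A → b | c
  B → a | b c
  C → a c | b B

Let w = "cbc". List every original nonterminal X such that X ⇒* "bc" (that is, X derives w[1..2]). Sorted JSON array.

Convert to CNF:
  S -> T0 A | T0 C | T1 B | a
  A -> b | c
  B -> T0 T1 | a
  C -> T0 B | T2 T1
  T0 -> b
  T1 -> c
  T2 -> a

Fill CYK table bottom-up, restricted to cells inside w[1..2]:
  T[1,1] 'b' = {A,T0}  orig:{A}
  T[2,2] 'c' = {A,T1}  orig:{A}
  T[1,2] 'bc' = {B,S}

Original NTs in T[1,2] deriving "bc": ["B", "S"]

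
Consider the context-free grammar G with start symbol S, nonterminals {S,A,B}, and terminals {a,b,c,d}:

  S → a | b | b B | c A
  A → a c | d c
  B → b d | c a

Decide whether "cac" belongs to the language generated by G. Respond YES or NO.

Convert to CNF:
  S -> T1 A | T3 B | a | b
  A -> T0 T1 | T2 T1
  B -> T1 T0 | T3 T2
  T0 -> a
  T1 -> c
  T2 -> d
  T3 -> b

CYK table (by increasing span):
  T[0,0] 'c' = {T1}  orig:{}
  T[1,1] 'a' = {S,T0}  orig:{S}
  T[2,2] 'c' = {T1}  orig:{}
  T[0,1] 'ca' = {B}
  T[1,2] 'ac' = {A}
  T[0,2] 'cac' = {S}

S ∈ T[0,2] ⇒ YES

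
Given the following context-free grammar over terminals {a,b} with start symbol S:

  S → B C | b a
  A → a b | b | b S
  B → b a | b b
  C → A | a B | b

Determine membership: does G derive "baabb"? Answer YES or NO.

CNF form of G:
  S -> B C | T1 T0
  A -> T0 T1 | T1 S | b
  B -> T1 T0 | T1 T1
  C -> T0 B | T0 T1 | T1 S | b
  T0 -> a
  T1 -> b

CYK fill:
  T[0,0] 'b' = {A,C,T1}  orig:{A,C}
  T[1,1] 'a' = {T0}  orig:{}
  T[2,2] 'a' = {T0}  orig:{}
  T[3,3] 'b' = {A,C,T1}  orig:{A,C}
  T[4,4] 'b' = {A,C,T1}  orig:{A,C}
  T[0,1] 'ba' = {B,S}
  T[1,2] 'aa' = ∅
  T[2,3] 'ab' = {A,C}
  T[3,4] 'bb' = {B}
  T[0,2] 'baa' = ∅
  T[1,3] 'aab' = ∅
  T[2,4] 'abb' = {C}
  T[0,3] 'baab' = {S}
  T[1,4] 'aabb' = ∅
  T[0,4] 'baabb' = {S}

S ∈ T[0,4] ⇒ YES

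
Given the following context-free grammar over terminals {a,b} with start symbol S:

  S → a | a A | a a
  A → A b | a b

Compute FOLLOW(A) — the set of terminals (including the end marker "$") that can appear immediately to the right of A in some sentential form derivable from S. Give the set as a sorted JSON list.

FIRST sets, iterate to fixpoint:
iter 1:
  A via A→a b: +{a}
  S via S→a: +{a}
  FIRST[S]={a}  FIRST[A]={a}
iter 2: (no change)
  FIRST[S]={a}  FIRST[A]={a}

FOLLOW iteration:
FOLLOW(S) := {$}
pass 1:
  A→A b: FOLLOW(A) ⊇ FIRST(b) = {b}; new: +{b}
  S→a A: FOLLOW(A) ⊇ FOLLOW(S) ⊇ {$}; new: +{$}
  FOLLOW[S]={$}  FOLLOW[A]={$,b}
pass 2: done
  FOLLOW[S]={$}  FOLLOW[A]={$,b}

FOLLOW(A) = ["$", "b"]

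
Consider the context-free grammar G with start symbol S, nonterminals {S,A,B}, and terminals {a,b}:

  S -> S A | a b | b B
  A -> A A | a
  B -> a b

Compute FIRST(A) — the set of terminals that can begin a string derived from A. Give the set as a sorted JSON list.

FIRST iteration:
pass 1:
  A via A→a: +{a}
  B via B→a b: +{a}
  S via S→a b: +{a}
  S via S→b B: +{b}
  FIRST(S)={a,b}  FIRST(A)={a}  FIRST(B)={a}
pass 2: — fixpoint
  FIRST(S)={a,b}  FIRST(A)={a}  FIRST(B)={a}

FIRST(A) = ["a"]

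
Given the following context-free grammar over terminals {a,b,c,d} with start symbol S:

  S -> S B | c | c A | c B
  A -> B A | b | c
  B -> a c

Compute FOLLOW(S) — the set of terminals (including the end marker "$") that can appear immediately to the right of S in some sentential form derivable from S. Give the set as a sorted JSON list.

FIRST sets, iterate to fixpoint:
[1]
  A via A→b: +{b}
  A via A→c: +{c}
  B via B→a c: +{a}
  S via S→c: +{c}
  FIRST(S)={c}  FIRST(A)={b,c}  FIRST(B)={a}
[2]
  A via A→B A: +{a}
  FIRST(S)={c}  FIRST(A)={a,b,c}  FIRST(B)={a}
[3] (stable)
  FIRST(S)={c}  FIRST(A)={a,b,c}  FIRST(B)={a}

FOLLOW sets:
seed FOLLOW(S) with $
iter 1:
  A→B A: FOLLOW(B) ⊇ FIRST(A) = {a,b,c}; new: +{a,b,c}
  S→S B: FOLLOW(S) ⊇ FIRST(B) = {a}; new: +{a}
  S→S B: FOLLOW(B) ⊇ FOLLOW(S) ⊇ {$,a}; new: +{$}
  S→c A: FOLLOW(A) ⊇ FOLLOW(S) ⊇ {$,a}; new: +{$,a}
  FOLLOW(S)={$,a}  FOLLOW(A)={$,a}  FOLLOW(B)={$,a,b,c}
iter 2: done
  FOLLOW(S)={$,a}  FOLLOW(A)={$,a}  FOLLOW(B)={$,a,b,c}

FOLLOW(S) = ["$", "a"]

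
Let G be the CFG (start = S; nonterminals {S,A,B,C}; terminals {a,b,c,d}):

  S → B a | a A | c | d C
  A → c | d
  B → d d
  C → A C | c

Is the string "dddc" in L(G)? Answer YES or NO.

Convert to CNF:
  S -> B T1 | T0 C | T1 A | c
  A -> c | d
  B -> T0 T0
  C -> A C | c
  T0 -> d
  T1 -> a

CYK fill:
  T[0,0] 'd' = {A,T0}  orig:{A}
  T[1,1] 'd' = {A,T0}  orig:{A}
  T[2,2] 'd' = {A,T0}  orig:{A}
  T[3,3] 'c' = {A,C,S}
  T[0,1] 'dd' = {B}
  T[1,2] 'dd' = {B}
  T[2,3] 'dc' = {C,S}
  T[0,2] 'ddd' = ∅
  T[1,3] 'ddc' = {C,S}
  T[0,3] 'dddc' = {C,S}

S ∈ T[0,3] ⇒ YES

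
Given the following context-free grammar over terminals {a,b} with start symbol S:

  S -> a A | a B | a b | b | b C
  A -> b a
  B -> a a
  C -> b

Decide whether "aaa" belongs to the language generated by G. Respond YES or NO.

CNF form of G:
  S -> T0 C | T1 A | T1 B | T1 T0 | b
  A -> T0 T1
  B -> T1 T1
  C -> b
  T0 -> b
  T1 -> a

CYK fill:
  cell(0,0) a: {T1}  orig:{}
  cell(1,1) a: {T1}  orig:{}
  cell(2,2) a: {T1}  orig:{}
  cell(0,1) aa: {B}
  cell(1,2) aa: {B}
  cell(0,2) aaa: {S}

S ∈ T[0,2] ⇒ YES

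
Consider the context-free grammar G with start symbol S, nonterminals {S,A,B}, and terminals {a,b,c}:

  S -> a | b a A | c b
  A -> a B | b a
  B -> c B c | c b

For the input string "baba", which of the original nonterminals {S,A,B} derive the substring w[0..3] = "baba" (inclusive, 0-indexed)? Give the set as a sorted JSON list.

Convert to CNF:
  S -> T1 X4 | T2 T1 | a
  A -> T0 B | T1 T0
  B -> T2 T1 | T2 X3
  T0 -> a
  T1 -> b
  T2 -> c
  X3 -> B T2
  X4 -> T0 A

CYK fill — only the sub-triangle for w[0..3]:
  [0..0]={T1}  "b"  orig:{}
  [1..1]={S,T0}  "a"  orig:{S}
  [2..2]={T1}  "b"  orig:{}
  [3..3]={S,T0}  "a"  orig:{S}
  [0..1]={A}  "ba"
  [1..2]=∅  "ab"
  [2..3]={A}  "ba"
  [0..2]=∅  "bab"
  [1..3]={X4}  "aba"  orig:{}
  [0..3]={S}  "baba"

Original NTs in T[0,3] deriving "baba": ["S"]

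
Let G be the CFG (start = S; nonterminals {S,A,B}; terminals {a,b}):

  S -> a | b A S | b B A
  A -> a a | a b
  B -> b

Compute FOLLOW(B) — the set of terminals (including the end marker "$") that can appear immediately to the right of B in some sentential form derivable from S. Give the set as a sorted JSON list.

FIRST sets, iterate to fixpoint:
iter 1:
  A via A→a a: +{a}
  B via B→b: +{b}
  S via S→a: +{a}
  S via S→b A S: +{b}
  S: {a,b}  A: {a}  B: {b}
iter 2: (stable)
  S: {a,b}  A: {a}  B: {b}

FOLLOW iteration:
seed FOLLOW(S) with $
pass 1:
  S→b A S: FOLLOW(A) ⊇ FIRST(S) = {a,b}; new: +{a,b}
  S→b B A: FOLLOW(B) ⊇ FIRST(A) = {a}; new: +{a}
  S→b B A: FOLLOW(A) ⊇ FOLLOW(S) ⊇ {$}; new: +{$}
  FOLLOW[S]={$}  FOLLOW[A]={$,a,b}  FOLLOW[B]={a}
pass 2: — fixpoint
  FOLLOW[S]={$}  FOLLOW[A]={$,a,b}  FOLLOW[B]={a}

FOLLOW(B) = ["a"]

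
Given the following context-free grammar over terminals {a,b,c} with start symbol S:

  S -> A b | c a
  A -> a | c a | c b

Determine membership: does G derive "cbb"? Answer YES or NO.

Convert to CNF:
  S -> A T2 | T0 T1
  A -> T0 T1 | T0 T2 | a
  T0 -> c
  T1 -> a
  T2 -> b

Fill CYK table bottom-up:
  cell(0,0) c: {T0}  orig:{}
  cell(1,1) b: {T2}  orig:{}
  cell(2,2) b: {T2}  orig:{}
  cell(0,1) cb: {A}
  cell(1,2) bb: ∅
  cell(0,2) cbb: {S}

S ∈ T[0,2] ⇒ YES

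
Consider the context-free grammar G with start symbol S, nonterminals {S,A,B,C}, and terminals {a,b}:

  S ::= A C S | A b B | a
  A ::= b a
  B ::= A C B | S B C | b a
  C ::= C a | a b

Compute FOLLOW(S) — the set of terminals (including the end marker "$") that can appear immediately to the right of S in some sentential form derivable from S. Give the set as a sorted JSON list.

FIRST sets, iterate to fixpoint:
[1]
  A via A→b a: +{b}
  B via B→A C B: +{b}
  C via C→a b: +{a}
  S via S→A C S: +{b}
  S via S→a: +{a}
  FIRST(S)={a,b}  FIRST(A)={b}  FIRST(B)={b}  FIRST(C)={a}
[2]
  B via B→S B C: +{a}
  FIRST(S)={a,b}  FIRST(A)={b}  FIRST(B)={a,b}  FIRST(C)={a}
[3] done
  FIRST(S)={a,b}  FIRST(A)={b}  FIRST(B)={a,b}  FIRST(C)={a}

Compute FOLLOW by fixpoint:
seed FOLLOW(S) with $
[1]
  B→A C B: FOLLOW(A) ⊇ FIRST(C) = {a}; new: +{a}
  B→A C B: FOLLOW(C) ⊇ FIRST(B) = {a,b}; new: +{a,b}
  B→S B C: FOLLOW(S) ⊇ FIRST(B) = {a,b}; new: +{a,b}
  B→S B C: FOLLOW(B) ⊇ FIRST(C) = {a}; new: +{a}
  S→A b B: FOLLOW(A) ⊇ FIRST(b) = {b}; new: +{b}
  S→A b B: FOLLOW(B) ⊇ FOLLOW(S) ⊇ {$,a,b}; new: +{$,b}
  FOLLOW(S)={$,a,b}  FOLLOW(A)={a,b}  FOLLOW(B)={$,a,b}  FOLLOW(C)={a,b}
[2]
  B→S B C: FOLLOW(C) ⊇ FOLLOW(B) ⊇ {$,a,b}; new: +{$}
  FOLLOW(S)={$,a,b}  FOLLOW(A)={a,b}  FOLLOW(B)={$,a,b}  FOLLOW(C)={$,a,b}
[3] done
  FOLLOW(S)={$,a,b}  FOLLOW(A)={a,b}  FOLLOW(B)={$,a,b}  FOLLOW(C)={$,a,b}

FOLLOW(S) = ["$", "a", "b"]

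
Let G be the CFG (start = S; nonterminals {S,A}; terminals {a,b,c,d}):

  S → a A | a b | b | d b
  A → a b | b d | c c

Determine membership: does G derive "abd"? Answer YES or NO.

Convert to CNF:
  S -> T0 A | T0 T1 | T2 T1 | b
  A -> T0 T1 | T1 T2 | T3 T3
  T0 -> a
  T1 -> b
  T2 -> d
  T3 -> c

Fill CYK table bottom-up:
  cell(0,0) a: {T0}  orig:{}
  cell(1,1) b: {S,T1}  orig:{S}
  cell(2,2) d: {T2}  orig:{}
  cell(0,1) ab: {A,S}
  cell(1,2) bd: {A}
  cell(0,2) abd: {S}

S ∈ T[0,2] ⇒ YES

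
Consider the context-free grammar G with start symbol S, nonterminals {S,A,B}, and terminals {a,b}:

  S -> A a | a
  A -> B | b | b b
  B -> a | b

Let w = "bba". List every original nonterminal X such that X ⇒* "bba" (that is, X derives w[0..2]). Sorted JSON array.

CNF form of G:
  S -> A T1 | a
  A -> T0 T0 | a | b
  B -> a | b
  T0 -> b
  T1 -> a

Fill CYK table bottom-up (cells [i..j] with 0 ≤ i ≤ j ≤ 2 only):
  [0..0]={A,B,T0}  "b"  orig:{A,B}
  [1..1]={A,B,T0}  "b"  orig:{A,B}
  [2..2]={A,B,S,T1}  "a"  orig:{A,B,S}
  [0..1]={A}  "bb"
  [1..2]={S}  "ba"
  [0..2]={S}  "bba"

Original NTs in T[0,2] deriving "bba": ["S"]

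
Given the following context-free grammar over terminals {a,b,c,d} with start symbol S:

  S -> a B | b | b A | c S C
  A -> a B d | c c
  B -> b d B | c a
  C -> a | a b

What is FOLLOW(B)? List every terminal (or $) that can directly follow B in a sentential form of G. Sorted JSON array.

FIRST sets, iterate to fixpoint:
iter 1:
  A via A→a B d: +{a}
  A via A→c c: +{c}
  B via B→b d B: +{b}
  B via B→c a: +{c}
  C via C→a: +{a}
  S via S→a B: +{a}
  S via S→b: +{b}
  S via S→c S C: +{c}
  FIRST[S]={a,b,c}  FIRST[A]={a,c}  FIRST[B]={b,c}  FIRST[C]={a}
iter 2: (no change)
  FIRST[S]={a,b,c}  FIRST[A]={a,c}  FIRST[B]={b,c}  FIRST[C]={a}

FOLLOW iteration:
seed FOLLOW(S) with $
[1]
  A→a B d: FOLLOW(B) ⊇ FIRST(d) = {d}; new: +{d}
  S→a B: FOLLOW(B) ⊇ FOLLOW(S) ⊇ {$}; new: +{$}
  S→b A: FOLLOW(A) ⊇ FOLLOW(S) ⊇ {$}; new: +{$}
  S→c S C: FOLLOW(S) ⊇ FIRST(C) = {a}; new: +{a}
  S→c S C: FOLLOW(C) ⊇ FOLLOW(S) ⊇ {$,a}; new: +{$,a}
  FOLLOW[S]={$,a}  FOLLOW[A]={$}  FOLLOW[B]={$,d}  FOLLOW[C]={$,a}
[2]
  S→a B: FOLLOW(B) ⊇ FOLLOW(S) ⊇ {$,a}; new: +{a}
  S→b A: FOLLOW(A) ⊇ FOLLOW(S) ⊇ {$,a}; new: +{a}
  FOLLOW[S]={$,a}  FOLLOW[A]={$,a}  FOLLOW[B]={$,a,d}  FOLLOW[C]={$,a}
[3] done
  FOLLOW[S]={$,a}  FOLLOW[A]={$,a}  FOLLOW[B]={$,a,d}  FOLLOW[C]={$,a}

FOLLOW(B) = ["$", "a", "d"]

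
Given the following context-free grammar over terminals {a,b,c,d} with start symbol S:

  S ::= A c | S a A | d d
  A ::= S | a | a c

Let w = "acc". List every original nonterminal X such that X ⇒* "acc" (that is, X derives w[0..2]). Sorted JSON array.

Convert to CNF:
  S -> A T0 | S X4 | T2 T2
  A -> A T0 | S X3 | T1 T0 | T2 T2 | a
  T0 -> c
  T1 -> a
  T2 -> d
  X3 -> T1 A
  X4 -> T1 A

CYK table (by increasing span) — only the sub-triangle for w[0..2]:
  T[0,0] 'a' = {A,T1}  orig:{A}
  T[1,1] 'c' = {T0}  orig:{}
  T[2,2] 'c' = {T0}  orig:{}
  T[0,1] 'ac' = {A,S}
  T[1,2] 'cc' = ∅
  T[0,2] 'acc' = {A,S}

Original NTs in T[0,2] deriving "acc": ["A", "S"]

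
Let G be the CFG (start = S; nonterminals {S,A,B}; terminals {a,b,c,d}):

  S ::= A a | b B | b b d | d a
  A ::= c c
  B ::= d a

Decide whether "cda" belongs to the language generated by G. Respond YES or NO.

Convert to CNF:
  S -> A T2 | T1 T2 | T3 B | T3 X4
  A -> T0 T0
  B -> T1 T2
  T0 -> c
  T1 -> d
  T2 -> a
  T3 -> b
  X4 -> T3 T1

Fill CYK table bottom-up:
  cell(0,0) c: {T0}  orig:{}
  cell(1,1) d: {T1}  orig:{}
  cell(2,2) a: {T2}  orig:{}
  cell(0,1) cd: ∅
  cell(1,2) da: {B,S}
  cell(0,2) cda: ∅

S ∉ T[0,2] ⇒ NO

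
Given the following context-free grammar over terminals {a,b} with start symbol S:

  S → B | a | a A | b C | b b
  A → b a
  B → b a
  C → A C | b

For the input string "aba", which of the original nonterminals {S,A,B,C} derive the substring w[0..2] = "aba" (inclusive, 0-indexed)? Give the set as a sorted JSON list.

Convert to CNF:
  S -> T0 C | T0 T0 | T0 T1 | T1 A | a
  A -> T0 T1
  B -> T0 T1
  C -> A C | b
  T0 -> b
  T1 -> a

CYK table (by increasing span), restricted to cells inside w[0..2]:
  T[0,0] 'a' = {S,T1}  orig:{S}
  T[1,1] 'b' = {C,T0}  orig:{C}
  T[2,2] 'a' = {S,T1}  orig:{S}
  T[0,1] 'ab' = ∅
  T[1,2] 'ba' = {A,B,S}
  T[0,2] 'aba' = {S}

Original NTs in T[0,2] deriving "aba": ["S"]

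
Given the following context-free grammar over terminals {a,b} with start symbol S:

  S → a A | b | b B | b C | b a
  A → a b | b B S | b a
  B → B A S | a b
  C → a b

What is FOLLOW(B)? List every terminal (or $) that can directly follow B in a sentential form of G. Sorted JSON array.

FIRST iteration:
iter 1:
  A via A→a b: +{a}
  A via A→b B S: +{b}
  B via B→a b: +{a}
  C via C→a b: +{a}
  S via S→a A: +{a}
  S via S→b: +{b}
  S: {a,b}  A: {a,b}  B: {a}  C: {a}
iter 2: — fixpoint
  S: {a,b}  A: {a,b}  B: {a}  C: {a}

FOLLOW iteration:
FOLLOW(S) := {$}
round 1:
  A→b B S: FOLLOW(B) ⊇ FIRST(S) = {a,b}; new: +{a,b}
  B→B A S: FOLLOW(A) ⊇ FIRST(S) = {a,b}; new: +{a,b}
  B→B A S: FOLLOW(S) ⊇ FOLLOW(B) ⊇ {a,b}; new: +{a,b}
  S→a A: FOLLOW(A) ⊇ FOLLOW(S) ⊇ {$,a,b}; new: +{$}
  S→b B: FOLLOW(B) ⊇ FOLLOW(S) ⊇ {$,a,b}; new: +{$}
  S→b C: FOLLOW(C) ⊇ FOLLOW(S) ⊇ {$,a,b}; new: +{$,a,b}
  FOLLOW[S]={$,a,b}  FOLLOW[A]={$,a,b}  FOLLOW[B]={$,a,b}  FOLLOW[C]={$,a,b}
round 2: — fixpoint
  FOLLOW[S]={$,a,b}  FOLLOW[A]={$,a,b}  FOLLOW[B]={$,a,b}  FOLLOW[C]={$,a,b}

FOLLOW(B) = ["$", "a", "b"]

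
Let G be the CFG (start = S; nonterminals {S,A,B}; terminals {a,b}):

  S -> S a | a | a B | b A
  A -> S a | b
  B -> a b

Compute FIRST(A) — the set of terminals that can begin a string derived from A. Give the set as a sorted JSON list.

FIRST iteration:
[1]
  A via A→b: +{b}
  B via B→a b: +{a}
  S via S→a: +{a}
  S via S→b A: +{b}
  FIRST(S)={a,b}  FIRST(A)={b}  FIRST(B)={a}
[2]
  A via A→S a: +{a}
  FIRST(S)={a,b}  FIRST(A)={a,b}  FIRST(B)={a}
[3] done
  FIRST(S)={a,b}  FIRST(A)={a,b}  FIRST(B)={a}

FIRST(A) = ["a", "b"]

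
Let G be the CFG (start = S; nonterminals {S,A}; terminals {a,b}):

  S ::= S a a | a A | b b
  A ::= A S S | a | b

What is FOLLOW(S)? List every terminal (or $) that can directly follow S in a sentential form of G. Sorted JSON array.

FIRST sets, iterate to fixpoint:
iter 1:
  A via A→a: +{a}
  A via A→b: +{b}
  S via S→a A: +{a}
  S via S→b b: +{b}
  FIRST[S]={a,b}  FIRST[A]={a,b}
iter 2: done
  FIRST[S]={a,b}  FIRST[A]={a,b}

Compute FOLLOW by fixpoint:
seed FOLLOW(S) with $
iter 1:
  A→A S S: FOLLOW(A) ⊇ FIRST(S) = {a,b}; new: +{a,b}
  A→A S S: FOLLOW(S) ⊇ FIRST(S) = {a,b}; new: +{a,b}
  S→a A: FOLLOW(A) ⊇ FOLLOW(S) ⊇ {$,a,b}; new: +{$}
  FOLLOW[S]={$,a,b}  FOLLOW[A]={$,a,b}
iter 2: (stable)
  FOLLOW[S]={$,a,b}  FOLLOW[A]={$,a,b}

FOLLOW(S) = ["$", "a", "b"]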